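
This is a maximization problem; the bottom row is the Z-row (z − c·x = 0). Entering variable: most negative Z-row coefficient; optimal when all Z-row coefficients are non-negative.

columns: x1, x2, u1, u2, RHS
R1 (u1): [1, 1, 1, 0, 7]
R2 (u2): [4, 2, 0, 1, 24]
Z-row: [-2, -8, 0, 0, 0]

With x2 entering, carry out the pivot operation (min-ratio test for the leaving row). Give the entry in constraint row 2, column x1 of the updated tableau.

Ratio test on column x2 — row 1: 7/1 = 7; row 2: 24/2 = 12. Minimum is 7 at row 1 (u1 leaves); pivot element 1.
Divide row 1 by 1; eliminate column x2 from the other rows.
Row 2 update in column x1: 4 − 2·1 = 2.

2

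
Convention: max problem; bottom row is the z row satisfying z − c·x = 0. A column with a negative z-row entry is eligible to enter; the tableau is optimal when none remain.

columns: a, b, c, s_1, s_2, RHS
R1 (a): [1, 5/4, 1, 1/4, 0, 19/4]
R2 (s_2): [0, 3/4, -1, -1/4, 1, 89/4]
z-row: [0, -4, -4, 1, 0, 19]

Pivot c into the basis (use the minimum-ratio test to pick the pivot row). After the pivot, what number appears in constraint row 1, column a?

Ratio test on column c — row 1: (19/4)/1 = 19/4; row 2: entry -1 ≤ 0. Minimum is 19/4 at row 1 (a leaves); pivot element 1.
Divide row 1 by 1; eliminate column c from the other rows.
In the new row 1, the a entry is the old entry divided by the pivot: 1/1 = 1.

1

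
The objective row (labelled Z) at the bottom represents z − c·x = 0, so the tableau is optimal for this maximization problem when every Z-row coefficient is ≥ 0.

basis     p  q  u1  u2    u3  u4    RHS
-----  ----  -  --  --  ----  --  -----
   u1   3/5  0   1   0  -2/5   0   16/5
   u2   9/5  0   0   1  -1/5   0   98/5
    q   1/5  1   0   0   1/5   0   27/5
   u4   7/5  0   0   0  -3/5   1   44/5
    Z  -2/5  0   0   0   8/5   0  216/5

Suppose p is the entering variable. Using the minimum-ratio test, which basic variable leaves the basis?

Column p entries and ratios — u1: (16/5)/(3/5) = 16/3; u2: (98/5)/(9/5) = 98/9; q: (27/5)/(1/5) = 27; u4: (44/5)/(7/5) = 44/7.
Smallest ratio is 16/3 in the row of u1, so u1 leaves.

u1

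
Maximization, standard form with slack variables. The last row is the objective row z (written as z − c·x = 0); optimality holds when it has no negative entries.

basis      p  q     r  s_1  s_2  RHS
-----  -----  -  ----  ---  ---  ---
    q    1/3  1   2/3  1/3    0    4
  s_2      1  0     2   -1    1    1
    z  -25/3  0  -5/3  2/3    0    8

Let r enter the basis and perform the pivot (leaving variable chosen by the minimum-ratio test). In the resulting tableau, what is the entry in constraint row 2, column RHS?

1/2

Ratio test on column r — row 1: 4/(2/3) = 6; row 2: 1/2 = 1/2. Minimum is 1/2 at row 2 (s_2 leaves); pivot element 2.
Divide row 2 by 2; eliminate column r from the other rows.
In the new row 2, the RHS entry is the old entry divided by the pivot: 1/2 = 1/2.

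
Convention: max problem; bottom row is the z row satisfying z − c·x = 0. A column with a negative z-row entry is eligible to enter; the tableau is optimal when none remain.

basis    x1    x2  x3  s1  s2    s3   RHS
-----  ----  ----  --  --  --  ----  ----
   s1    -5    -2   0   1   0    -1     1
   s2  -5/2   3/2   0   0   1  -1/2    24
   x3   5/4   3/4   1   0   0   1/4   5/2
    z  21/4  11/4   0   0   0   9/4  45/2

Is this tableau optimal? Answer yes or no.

Every z-row coefficient is ≥ 0, so the tableau is optimal.

yes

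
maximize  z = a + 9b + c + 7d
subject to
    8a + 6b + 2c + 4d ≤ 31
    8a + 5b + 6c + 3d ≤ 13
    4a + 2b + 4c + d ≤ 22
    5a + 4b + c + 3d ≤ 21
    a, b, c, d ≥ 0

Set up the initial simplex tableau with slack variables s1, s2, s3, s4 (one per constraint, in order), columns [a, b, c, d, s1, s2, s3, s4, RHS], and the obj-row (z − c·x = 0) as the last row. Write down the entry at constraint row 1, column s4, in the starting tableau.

0

Slack s4 belongs to constraint 4; its column is the unit vector e_4, so the entry in row 1 is 0.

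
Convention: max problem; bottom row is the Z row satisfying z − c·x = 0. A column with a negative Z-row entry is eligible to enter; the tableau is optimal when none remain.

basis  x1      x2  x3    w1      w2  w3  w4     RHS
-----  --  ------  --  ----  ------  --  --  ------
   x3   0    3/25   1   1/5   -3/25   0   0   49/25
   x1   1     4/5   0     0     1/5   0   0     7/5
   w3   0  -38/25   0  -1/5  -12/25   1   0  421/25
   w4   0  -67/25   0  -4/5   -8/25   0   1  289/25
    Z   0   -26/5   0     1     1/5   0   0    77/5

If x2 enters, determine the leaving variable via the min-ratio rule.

Column x2 entries and ratios — x3: (49/25)/(3/25) = 49/3; x1: (7/5)/(4/5) = 7/4; w3: -38/25 ≤ 0, skip; w4: -67/25 ≤ 0, skip.
Smallest ratio is 7/4 in the row of x1, so x1 leaves.

x1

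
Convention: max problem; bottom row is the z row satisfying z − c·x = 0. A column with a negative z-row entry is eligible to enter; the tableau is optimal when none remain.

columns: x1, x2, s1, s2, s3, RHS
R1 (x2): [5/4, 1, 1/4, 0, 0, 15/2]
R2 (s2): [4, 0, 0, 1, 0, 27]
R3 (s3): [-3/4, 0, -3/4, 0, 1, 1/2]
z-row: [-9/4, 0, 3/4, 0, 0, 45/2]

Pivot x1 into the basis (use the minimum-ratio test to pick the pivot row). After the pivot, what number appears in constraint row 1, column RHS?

Ratio test on column x1 — row 1: (15/2)/(5/4) = 6; row 2: 27/4 = 27/4; row 3: entry -3/4 ≤ 0. Minimum is 6 at row 1 (x2 leaves); pivot element 5/4.
Divide row 1 by 5/4; eliminate column x1 from the other rows.
In the new row 1, the RHS entry is the old entry divided by the pivot: (15/2)/(5/4) = 6.

6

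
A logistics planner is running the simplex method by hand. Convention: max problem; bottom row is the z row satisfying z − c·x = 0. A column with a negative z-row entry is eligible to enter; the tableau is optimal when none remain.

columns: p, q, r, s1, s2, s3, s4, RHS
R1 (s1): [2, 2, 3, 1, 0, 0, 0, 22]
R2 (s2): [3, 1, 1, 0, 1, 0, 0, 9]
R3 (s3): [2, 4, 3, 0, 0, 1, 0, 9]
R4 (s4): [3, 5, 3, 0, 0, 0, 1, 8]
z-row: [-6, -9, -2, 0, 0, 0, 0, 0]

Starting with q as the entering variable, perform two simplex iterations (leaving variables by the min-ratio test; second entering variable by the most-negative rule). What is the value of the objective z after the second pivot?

Ratio test on column q — row 1: 22/2 = 11; row 2: 9/1 = 9; row 3: 9/4 = 9/4; row 4: 8/5 = 8/5. Minimum is 8/5 at row 4 (s4 leaves); pivot element 5.
Pivot on row 4; the z-row RHS becomes 0 − (-9)·(8/5) = 72/5.
Next entering variable (most negative z-row entry -3/5): p.
Ratio test on column p — row 1: (94/5)/(4/5) = 47/2; row 2: (37/5)/(12/5) = 37/12; row 3: entry -2/5 ≤ 0; row 4: (8/5)/(3/5) = 8/3. Minimum is 8/3 at row 4 (q leaves); pivot element 3/5.
After the second pivot the z-row RHS is 72/5 − (-3/5)·(8/3) = 16.

16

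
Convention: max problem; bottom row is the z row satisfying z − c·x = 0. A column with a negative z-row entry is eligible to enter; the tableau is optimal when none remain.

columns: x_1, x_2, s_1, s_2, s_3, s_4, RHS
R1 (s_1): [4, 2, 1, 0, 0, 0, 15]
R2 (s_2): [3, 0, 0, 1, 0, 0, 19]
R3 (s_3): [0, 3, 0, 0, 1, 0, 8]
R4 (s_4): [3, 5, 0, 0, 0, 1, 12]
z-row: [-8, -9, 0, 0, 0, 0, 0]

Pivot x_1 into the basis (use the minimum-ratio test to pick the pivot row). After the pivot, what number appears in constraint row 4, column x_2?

7/2

Ratio test on column x_1 — row 1: 15/4 = 15/4; row 2: 19/3 = 19/3; row 3: entry 0 ≤ 0; row 4: 12/3 = 4. Minimum is 15/4 at row 1 (s_1 leaves); pivot element 4.
Divide row 1 by 4; eliminate column x_1 from the other rows.
Row 4 update in column x_2: 5 − 3·(1/2) = 7/2.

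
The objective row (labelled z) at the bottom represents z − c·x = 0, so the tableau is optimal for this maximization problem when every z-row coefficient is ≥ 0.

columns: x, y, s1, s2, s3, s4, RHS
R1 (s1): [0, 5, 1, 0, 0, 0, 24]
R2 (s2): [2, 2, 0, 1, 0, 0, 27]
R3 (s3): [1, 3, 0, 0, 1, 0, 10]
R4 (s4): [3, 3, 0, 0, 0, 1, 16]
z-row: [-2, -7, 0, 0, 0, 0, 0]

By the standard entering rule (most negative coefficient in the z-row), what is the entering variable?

y

Negative z-row entries: x: -2, y: -7.
The most negative is -7 in column y, so y enters.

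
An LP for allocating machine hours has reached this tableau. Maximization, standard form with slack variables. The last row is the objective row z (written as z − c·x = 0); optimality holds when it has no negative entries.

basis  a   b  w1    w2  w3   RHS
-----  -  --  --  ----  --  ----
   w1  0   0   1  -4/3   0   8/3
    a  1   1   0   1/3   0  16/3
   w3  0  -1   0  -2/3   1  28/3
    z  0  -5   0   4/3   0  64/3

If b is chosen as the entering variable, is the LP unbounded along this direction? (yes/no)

Column b has positive entries in row(s) 2, so the ratio test bounds it — not unbounded.

no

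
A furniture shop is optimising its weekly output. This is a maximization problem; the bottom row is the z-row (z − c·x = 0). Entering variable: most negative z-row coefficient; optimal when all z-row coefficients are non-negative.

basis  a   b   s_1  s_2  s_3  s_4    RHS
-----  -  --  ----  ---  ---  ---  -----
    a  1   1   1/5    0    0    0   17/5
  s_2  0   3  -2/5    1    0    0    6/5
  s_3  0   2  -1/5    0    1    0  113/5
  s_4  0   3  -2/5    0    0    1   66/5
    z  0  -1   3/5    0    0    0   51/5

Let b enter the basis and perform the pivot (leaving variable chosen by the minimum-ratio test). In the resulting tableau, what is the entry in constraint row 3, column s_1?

Ratio test on column b — row 1: (17/5)/1 = 17/5; row 2: (6/5)/3 = 2/5; row 3: (113/5)/2 = 113/10; row 4: (66/5)/3 = 22/5. Minimum is 2/5 at row 2 (s_2 leaves); pivot element 3.
Divide row 2 by 3; eliminate column b from the other rows.
Row 3 update in column s_1: -1/5 − 2·(-2/15) = 1/15.

1/15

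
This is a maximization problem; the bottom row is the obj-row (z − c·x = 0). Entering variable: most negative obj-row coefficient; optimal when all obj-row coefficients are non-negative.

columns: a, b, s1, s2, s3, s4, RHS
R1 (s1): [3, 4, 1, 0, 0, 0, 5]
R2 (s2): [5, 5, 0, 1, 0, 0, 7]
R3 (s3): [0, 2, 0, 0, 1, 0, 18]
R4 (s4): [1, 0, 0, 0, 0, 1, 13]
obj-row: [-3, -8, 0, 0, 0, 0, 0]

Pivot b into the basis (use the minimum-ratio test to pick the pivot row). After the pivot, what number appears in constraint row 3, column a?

-3/2

Ratio test on column b — row 1: 5/4 = 5/4; row 2: 7/5 = 7/5; row 3: 18/2 = 9; row 4: entry 0 ≤ 0. Minimum is 5/4 at row 1 (s1 leaves); pivot element 4.
Divide row 1 by 4; eliminate column b from the other rows.
Row 3 update in column a: 0 − 2·(3/4) = -3/2.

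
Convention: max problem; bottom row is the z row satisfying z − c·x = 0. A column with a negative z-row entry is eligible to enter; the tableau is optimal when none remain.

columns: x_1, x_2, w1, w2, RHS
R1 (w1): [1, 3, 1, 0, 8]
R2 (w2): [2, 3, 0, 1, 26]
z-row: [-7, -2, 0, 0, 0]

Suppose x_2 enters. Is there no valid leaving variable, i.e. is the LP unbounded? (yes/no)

Column x_2 has positive entries in row(s) 1, 2, so the ratio test bounds it — not unbounded.

no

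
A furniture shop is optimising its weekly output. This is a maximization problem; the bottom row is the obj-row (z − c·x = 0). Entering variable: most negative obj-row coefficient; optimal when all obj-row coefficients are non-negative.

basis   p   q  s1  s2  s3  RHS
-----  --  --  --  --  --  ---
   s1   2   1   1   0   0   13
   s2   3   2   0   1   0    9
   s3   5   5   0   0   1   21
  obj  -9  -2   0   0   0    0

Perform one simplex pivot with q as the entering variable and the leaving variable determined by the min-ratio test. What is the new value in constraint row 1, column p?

1

Ratio test on column q — row 1: 13/1 = 13; row 2: 9/2 = 9/2; row 3: 21/5 = 21/5. Minimum is 21/5 at row 3 (s3 leaves); pivot element 5.
Divide row 3 by 5; eliminate column q from the other rows.
Row 1 update in column p: 2 − 1·1 = 1.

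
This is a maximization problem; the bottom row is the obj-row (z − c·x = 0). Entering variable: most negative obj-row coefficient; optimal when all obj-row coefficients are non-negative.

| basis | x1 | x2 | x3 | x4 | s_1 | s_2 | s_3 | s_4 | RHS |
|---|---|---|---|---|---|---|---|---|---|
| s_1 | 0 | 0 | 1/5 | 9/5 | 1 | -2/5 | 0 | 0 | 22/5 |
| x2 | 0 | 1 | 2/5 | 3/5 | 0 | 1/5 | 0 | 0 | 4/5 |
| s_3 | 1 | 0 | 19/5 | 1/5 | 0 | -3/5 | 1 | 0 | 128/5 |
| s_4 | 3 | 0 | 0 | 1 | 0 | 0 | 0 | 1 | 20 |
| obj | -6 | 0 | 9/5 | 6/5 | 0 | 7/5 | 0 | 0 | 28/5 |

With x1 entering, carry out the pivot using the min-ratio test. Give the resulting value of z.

228/5

Ratio test on column x1 — row 1: entry 0 ≤ 0; row 2: entry 0 ≤ 0; row 3: (128/5)/1 = 128/5; row 4: 20/3 = 20/3. Minimum is 20/3 at row 4 (s_4 leaves); pivot element 3.
Pivot on row 4; the obj-row RHS becomes 28/5 − (-6)·(20/3) = 228/5.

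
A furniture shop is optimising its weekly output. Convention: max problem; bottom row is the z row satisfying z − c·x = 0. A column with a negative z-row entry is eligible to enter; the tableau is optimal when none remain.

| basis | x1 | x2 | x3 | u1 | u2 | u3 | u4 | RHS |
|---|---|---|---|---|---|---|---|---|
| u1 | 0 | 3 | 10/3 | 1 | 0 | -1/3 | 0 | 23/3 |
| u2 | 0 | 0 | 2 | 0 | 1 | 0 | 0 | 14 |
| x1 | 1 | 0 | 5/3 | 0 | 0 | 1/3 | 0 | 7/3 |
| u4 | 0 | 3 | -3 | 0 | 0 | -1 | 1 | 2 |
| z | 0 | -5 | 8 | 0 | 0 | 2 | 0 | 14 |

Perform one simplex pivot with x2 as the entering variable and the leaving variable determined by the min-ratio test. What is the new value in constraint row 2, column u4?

Ratio test on column x2 — row 1: (23/3)/3 = 23/9; row 2: entry 0 ≤ 0; row 3: entry 0 ≤ 0; row 4: 2/3 = 2/3. Minimum is 2/3 at row 4 (u4 leaves); pivot element 3.
Divide row 4 by 3; eliminate column x2 from the other rows.
Row 2 update in column u4: 0 − 0·(1/3) = 0.

0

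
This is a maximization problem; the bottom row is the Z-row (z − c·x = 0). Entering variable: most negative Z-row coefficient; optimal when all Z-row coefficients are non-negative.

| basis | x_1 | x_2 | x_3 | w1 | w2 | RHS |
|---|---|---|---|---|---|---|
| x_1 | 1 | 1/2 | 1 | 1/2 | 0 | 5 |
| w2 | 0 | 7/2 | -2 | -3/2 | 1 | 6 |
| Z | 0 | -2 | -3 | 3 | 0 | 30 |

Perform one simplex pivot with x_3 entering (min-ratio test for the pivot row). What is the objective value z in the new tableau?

Ratio test on column x_3 — row 1: 5/1 = 5; row 2: entry -2 ≤ 0. Minimum is 5 at row 1 (x_1 leaves); pivot element 1.
Pivot on row 1; the Z-row RHS becomes 30 − (-3)·5 = 45.

45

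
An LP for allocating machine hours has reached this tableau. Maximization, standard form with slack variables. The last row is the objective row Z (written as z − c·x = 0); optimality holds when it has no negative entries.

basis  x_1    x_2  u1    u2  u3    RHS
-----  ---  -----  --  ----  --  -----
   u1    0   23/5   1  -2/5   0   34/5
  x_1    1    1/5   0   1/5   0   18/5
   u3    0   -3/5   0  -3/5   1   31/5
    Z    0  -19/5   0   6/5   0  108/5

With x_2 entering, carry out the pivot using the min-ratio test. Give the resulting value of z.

626/23

Ratio test on column x_2 — row 1: (34/5)/(23/5) = 34/23; row 2: (18/5)/(1/5) = 18; row 3: entry -3/5 ≤ 0. Minimum is 34/23 at row 1 (u1 leaves); pivot element 23/5.
Pivot on row 1; the Z-row RHS becomes 108/5 − (-19/5)·(34/23) = 626/23.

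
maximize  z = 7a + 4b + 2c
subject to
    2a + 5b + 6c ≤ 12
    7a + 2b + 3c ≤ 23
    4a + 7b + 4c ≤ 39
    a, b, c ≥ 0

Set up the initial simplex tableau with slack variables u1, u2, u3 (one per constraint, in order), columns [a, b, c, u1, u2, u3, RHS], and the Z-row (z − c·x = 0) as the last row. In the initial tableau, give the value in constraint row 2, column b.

2

Constraint 2 has coefficient 2 on b.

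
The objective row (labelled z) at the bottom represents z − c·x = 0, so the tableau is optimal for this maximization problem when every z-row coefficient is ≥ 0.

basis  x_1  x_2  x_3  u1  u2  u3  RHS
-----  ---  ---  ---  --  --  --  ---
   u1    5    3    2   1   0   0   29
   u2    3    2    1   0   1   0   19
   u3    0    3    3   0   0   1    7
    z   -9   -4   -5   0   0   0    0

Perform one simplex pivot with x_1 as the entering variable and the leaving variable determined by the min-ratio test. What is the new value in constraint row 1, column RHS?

29/5

Ratio test on column x_1 — row 1: 29/5 = 29/5; row 2: 19/3 = 19/3; row 3: entry 0 ≤ 0. Minimum is 29/5 at row 1 (u1 leaves); pivot element 5.
Divide row 1 by 5; eliminate column x_1 from the other rows.
In the new row 1, the RHS entry is the old entry divided by the pivot: 29/5 = 29/5.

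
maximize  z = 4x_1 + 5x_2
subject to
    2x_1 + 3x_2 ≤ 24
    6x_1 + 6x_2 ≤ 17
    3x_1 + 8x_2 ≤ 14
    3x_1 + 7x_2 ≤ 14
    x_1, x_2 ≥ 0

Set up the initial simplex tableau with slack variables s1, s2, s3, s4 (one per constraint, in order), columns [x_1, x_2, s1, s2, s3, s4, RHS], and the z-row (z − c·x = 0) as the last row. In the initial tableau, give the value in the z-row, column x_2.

-5

The z-row carries the negated objective coefficients: the x_2 entry is -5.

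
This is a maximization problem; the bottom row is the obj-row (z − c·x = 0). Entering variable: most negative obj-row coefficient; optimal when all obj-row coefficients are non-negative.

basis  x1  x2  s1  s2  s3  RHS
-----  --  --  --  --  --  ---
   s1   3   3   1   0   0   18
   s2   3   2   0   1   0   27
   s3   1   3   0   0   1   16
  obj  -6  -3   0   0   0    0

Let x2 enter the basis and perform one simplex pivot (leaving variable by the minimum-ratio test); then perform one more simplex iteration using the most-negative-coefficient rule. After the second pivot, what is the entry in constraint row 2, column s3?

1/2

Ratio test on column x2 — row 1: 18/3 = 6; row 2: 27/2 = 27/2; row 3: 16/3 = 16/3. Minimum is 16/3 at row 3 (s3 leaves); pivot element 3.
Divide row 3 by 3; eliminate column x2 from the other rows.
Second iteration: most negative obj-row entry is -5 in column x1, so x1 enters.
Ratio test on column x1 — row 1: 2/2 = 1; row 2: (49/3)/(7/3) = 7; row 3: (16/3)/(1/3) = 16. Minimum is 1 at row 1 (s1 leaves); pivot element 2.
Divide row 1 by 2; eliminate column x1 from the other rows.
After both pivots, the entry at constraint row 2, column s3 is 1/2.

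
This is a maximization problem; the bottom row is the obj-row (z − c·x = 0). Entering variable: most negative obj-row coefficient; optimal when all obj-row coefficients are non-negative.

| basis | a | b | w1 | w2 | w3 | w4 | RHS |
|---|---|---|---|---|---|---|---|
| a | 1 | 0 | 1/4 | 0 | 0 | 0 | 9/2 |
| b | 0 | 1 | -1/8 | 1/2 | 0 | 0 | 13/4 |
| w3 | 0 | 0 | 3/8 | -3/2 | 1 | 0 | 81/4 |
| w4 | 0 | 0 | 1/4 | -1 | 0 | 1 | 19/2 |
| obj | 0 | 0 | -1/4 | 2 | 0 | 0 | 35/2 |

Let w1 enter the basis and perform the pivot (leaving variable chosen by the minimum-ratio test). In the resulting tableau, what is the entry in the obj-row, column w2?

2

Ratio test on column w1 — row 1: (9/2)/(1/4) = 18; row 2: entry -1/8 ≤ 0; row 3: (81/4)/(3/8) = 54; row 4: (19/2)/(1/4) = 38. Minimum is 18 at row 1 (a leaves); pivot element 1/4.
Divide row 1 by 1/4; eliminate column w1 from the other rows.
obj-row update in column w2: 2 − (-1/4)·0 = 2.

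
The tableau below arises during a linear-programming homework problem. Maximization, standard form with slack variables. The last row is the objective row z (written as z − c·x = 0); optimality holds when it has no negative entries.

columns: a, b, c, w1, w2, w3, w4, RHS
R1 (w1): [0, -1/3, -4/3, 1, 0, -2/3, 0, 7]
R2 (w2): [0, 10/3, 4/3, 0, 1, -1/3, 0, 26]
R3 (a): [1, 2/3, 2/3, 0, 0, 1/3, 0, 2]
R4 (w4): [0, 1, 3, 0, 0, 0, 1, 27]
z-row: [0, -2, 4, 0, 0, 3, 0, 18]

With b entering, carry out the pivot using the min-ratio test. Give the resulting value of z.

Ratio test on column b — row 1: entry -1/3 ≤ 0; row 2: 26/(10/3) = 39/5; row 3: 2/(2/3) = 3; row 4: 27/1 = 27. Minimum is 3 at row 3 (a leaves); pivot element 2/3.
Pivot on row 3; the z-row RHS becomes 18 − (-2)·3 = 24.

24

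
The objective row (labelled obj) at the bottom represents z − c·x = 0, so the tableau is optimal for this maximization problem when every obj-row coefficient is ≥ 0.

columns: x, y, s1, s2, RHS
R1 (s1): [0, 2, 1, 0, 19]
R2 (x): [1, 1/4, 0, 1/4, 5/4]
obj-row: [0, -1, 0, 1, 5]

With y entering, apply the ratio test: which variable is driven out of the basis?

x

Column y entries and ratios — s1: 19/2 = 19/2; x: (5/4)/(1/4) = 5.
Smallest ratio is 5 in the row of x, so x leaves.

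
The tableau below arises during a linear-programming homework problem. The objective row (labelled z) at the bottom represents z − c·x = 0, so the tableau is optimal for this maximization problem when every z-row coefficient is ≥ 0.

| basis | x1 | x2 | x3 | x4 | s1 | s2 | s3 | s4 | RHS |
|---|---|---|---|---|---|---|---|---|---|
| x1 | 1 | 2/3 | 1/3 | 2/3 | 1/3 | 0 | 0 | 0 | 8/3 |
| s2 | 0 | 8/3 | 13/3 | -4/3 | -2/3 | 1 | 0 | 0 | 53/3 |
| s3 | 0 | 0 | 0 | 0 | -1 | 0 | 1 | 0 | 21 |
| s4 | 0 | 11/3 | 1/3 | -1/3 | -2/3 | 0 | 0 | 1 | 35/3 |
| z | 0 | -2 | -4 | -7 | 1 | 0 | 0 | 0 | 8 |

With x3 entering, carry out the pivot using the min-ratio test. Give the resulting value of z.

Ratio test on column x3 — row 1: (8/3)/(1/3) = 8; row 2: (53/3)/(13/3) = 53/13; row 3: entry 0 ≤ 0; row 4: (35/3)/(1/3) = 35. Minimum is 53/13 at row 2 (s2 leaves); pivot element 13/3.
Pivot on row 2; the z-row RHS becomes 8 − (-4)·(53/13) = 316/13.

316/13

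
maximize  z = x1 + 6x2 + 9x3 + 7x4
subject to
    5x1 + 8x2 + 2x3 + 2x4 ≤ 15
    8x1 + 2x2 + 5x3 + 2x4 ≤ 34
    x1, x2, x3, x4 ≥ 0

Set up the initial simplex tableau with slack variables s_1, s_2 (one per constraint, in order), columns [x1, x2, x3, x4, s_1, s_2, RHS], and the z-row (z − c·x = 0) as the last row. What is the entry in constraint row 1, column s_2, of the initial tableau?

Slack s_2 belongs to constraint 2; its column is the unit vector e_2, so the entry in row 1 is 0.

0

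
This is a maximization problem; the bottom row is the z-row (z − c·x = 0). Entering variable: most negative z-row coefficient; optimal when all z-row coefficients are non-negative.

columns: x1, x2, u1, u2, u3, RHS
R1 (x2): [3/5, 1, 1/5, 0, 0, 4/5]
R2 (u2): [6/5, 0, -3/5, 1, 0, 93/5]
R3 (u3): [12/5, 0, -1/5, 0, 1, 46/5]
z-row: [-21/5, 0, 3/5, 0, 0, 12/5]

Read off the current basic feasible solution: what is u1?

0

u1 is not in the basis, so in the current basic feasible solution u1 = 0.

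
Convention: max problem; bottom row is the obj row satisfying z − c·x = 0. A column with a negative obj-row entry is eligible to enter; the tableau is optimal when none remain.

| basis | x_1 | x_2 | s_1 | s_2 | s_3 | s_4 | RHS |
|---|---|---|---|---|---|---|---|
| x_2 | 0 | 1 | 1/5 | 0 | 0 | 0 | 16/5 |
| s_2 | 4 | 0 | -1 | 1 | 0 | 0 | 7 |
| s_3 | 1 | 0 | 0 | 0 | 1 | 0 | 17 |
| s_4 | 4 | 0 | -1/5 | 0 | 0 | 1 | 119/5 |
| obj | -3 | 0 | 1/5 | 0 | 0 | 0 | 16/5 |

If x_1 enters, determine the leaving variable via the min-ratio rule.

Column x_1 entries and ratios — x_2: 0 ≤ 0, skip; s_2: 7/4 = 7/4; s_3: 17/1 = 17; s_4: (119/5)/4 = 119/20.
Smallest ratio is 7/4 in the row of s_2, so s_2 leaves.

s_2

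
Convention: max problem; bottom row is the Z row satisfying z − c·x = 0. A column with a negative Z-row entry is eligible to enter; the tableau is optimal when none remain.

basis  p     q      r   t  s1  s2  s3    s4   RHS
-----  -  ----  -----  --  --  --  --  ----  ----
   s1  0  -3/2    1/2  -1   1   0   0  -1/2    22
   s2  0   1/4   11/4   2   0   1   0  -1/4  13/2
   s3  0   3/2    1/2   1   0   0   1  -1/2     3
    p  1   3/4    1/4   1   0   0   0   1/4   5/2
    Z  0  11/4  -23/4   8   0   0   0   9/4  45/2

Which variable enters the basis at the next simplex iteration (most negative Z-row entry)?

Negative Z-row entries: r: -23/4.
The most negative is -23/4 in column r, so r enters.

r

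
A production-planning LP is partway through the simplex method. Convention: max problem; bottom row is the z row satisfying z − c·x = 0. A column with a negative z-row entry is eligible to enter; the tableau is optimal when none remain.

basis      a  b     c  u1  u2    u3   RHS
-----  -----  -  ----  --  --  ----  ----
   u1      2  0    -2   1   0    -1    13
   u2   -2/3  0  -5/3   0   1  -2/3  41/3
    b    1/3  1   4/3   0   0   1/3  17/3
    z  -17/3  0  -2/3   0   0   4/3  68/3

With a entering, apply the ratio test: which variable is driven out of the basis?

u1

Column a entries and ratios — u1: 13/2 = 13/2; u2: -2/3 ≤ 0, skip; b: (17/3)/(1/3) = 17.
Smallest ratio is 13/2 in the row of u1, so u1 leaves.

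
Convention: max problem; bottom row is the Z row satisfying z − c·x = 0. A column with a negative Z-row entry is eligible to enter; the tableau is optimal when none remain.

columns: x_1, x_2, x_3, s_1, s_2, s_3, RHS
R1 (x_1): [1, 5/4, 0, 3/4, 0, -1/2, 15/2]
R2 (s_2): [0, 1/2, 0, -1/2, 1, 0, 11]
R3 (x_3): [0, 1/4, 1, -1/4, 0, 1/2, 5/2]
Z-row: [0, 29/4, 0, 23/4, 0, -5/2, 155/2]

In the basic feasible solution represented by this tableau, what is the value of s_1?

s_1 is not in the basis, so in the current basic feasible solution s_1 = 0.

0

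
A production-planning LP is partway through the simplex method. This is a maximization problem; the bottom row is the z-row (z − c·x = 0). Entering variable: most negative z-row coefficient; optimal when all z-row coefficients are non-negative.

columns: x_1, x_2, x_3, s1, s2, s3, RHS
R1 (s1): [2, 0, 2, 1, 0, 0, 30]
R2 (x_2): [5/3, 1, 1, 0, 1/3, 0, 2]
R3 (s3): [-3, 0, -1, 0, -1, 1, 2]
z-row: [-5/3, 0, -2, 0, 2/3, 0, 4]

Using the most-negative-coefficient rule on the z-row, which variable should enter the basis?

x_3

Negative z-row entries: x_1: -5/3, x_3: -2.
The most negative is -2 in column x_3, so x_3 enters.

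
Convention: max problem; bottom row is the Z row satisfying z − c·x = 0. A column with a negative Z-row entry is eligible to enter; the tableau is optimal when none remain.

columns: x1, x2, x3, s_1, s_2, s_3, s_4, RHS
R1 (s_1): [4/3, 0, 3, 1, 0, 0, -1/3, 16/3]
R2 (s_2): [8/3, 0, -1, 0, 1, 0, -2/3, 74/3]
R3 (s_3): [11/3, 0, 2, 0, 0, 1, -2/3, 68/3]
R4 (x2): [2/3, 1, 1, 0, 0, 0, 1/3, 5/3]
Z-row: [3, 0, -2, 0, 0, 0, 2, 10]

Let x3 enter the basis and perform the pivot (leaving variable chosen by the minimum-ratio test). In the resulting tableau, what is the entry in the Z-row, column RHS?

40/3

Ratio test on column x3 — row 1: (16/3)/3 = 16/9; row 2: entry -1 ≤ 0; row 3: (68/3)/2 = 34/3; row 4: (5/3)/1 = 5/3. Minimum is 5/3 at row 4 (x2 leaves); pivot element 1.
Divide row 4 by 1; eliminate column x3 from the other rows.
Z-row update in column RHS: 10 − (-2)·(5/3) = 40/3.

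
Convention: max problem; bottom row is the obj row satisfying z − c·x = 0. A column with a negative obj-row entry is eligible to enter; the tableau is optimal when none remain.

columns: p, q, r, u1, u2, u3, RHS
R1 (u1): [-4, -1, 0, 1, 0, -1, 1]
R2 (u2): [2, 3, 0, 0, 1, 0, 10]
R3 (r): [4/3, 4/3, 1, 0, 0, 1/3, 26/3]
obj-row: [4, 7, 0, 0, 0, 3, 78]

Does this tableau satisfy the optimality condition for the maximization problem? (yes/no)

Every obj-row coefficient is ≥ 0, so the tableau is optimal.

yes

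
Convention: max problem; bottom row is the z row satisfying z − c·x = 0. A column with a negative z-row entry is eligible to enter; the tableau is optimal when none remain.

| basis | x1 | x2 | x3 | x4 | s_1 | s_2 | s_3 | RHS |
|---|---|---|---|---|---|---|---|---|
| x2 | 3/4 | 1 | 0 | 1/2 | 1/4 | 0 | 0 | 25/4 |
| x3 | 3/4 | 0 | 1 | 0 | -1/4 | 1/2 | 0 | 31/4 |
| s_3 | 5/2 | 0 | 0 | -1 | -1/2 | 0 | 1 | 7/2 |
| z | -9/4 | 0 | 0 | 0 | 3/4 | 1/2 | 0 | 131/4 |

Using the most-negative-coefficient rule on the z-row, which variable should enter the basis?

Negative z-row entries: x1: -9/4.
The most negative is -9/4 in column x1, so x1 enters.

x1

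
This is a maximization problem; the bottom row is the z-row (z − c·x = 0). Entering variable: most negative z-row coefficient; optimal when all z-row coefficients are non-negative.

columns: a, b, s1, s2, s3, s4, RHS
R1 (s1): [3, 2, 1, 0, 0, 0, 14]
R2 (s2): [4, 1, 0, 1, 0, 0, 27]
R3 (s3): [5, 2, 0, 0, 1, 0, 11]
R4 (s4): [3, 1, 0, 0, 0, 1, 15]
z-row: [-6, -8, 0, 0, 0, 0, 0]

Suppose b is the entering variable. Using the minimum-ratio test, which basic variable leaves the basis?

s3

Column b entries and ratios — s1: 14/2 = 7; s2: 27/1 = 27; s3: 11/2 = 11/2; s4: 15/1 = 15.
Smallest ratio is 11/2 in the row of s3, so s3 leaves.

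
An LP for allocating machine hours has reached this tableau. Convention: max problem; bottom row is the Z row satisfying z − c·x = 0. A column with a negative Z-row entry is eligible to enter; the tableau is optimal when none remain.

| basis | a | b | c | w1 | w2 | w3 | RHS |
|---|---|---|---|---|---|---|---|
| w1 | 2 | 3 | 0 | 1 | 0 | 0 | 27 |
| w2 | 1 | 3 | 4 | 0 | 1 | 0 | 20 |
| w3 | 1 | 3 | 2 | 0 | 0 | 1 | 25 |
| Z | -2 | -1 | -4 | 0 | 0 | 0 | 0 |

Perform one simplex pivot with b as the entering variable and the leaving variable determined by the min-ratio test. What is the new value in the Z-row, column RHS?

20/3

Ratio test on column b — row 1: 27/3 = 9; row 2: 20/3 = 20/3; row 3: 25/3 = 25/3. Minimum is 20/3 at row 2 (w2 leaves); pivot element 3.
Divide row 2 by 3; eliminate column b from the other rows.
Z-row update in column RHS: 0 − (-1)·(20/3) = 20/3.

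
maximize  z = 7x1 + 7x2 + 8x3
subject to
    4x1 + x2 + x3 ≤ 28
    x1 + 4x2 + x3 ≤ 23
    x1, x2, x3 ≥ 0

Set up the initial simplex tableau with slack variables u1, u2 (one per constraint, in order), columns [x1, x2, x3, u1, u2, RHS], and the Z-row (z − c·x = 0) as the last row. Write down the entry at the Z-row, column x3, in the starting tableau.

-8

The Z-row carries the negated objective coefficients: the x3 entry is -8.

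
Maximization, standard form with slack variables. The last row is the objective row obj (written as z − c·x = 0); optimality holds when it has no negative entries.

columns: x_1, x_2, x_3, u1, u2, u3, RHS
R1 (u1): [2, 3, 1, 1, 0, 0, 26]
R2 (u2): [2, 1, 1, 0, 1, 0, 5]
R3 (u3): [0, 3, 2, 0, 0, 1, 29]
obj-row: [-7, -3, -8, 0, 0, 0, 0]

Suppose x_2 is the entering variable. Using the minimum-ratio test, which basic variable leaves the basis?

u2

Column x_2 entries and ratios — u1: 26/3 = 26/3; u2: 5/1 = 5; u3: 29/3 = 29/3.
Smallest ratio is 5 in the row of u2, so u2 leaves.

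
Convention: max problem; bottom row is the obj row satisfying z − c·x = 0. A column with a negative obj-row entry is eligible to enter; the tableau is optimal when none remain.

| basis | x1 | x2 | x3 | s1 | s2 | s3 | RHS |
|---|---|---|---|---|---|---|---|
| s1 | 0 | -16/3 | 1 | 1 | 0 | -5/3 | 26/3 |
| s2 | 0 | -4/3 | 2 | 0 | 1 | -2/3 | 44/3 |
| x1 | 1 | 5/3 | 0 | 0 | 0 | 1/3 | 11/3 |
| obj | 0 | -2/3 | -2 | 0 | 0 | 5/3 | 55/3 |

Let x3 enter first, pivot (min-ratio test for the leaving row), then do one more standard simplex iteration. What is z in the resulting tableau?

Ratio test on column x3 — row 1: (26/3)/1 = 26/3; row 2: (44/3)/2 = 22/3; row 3: entry 0 ≤ 0. Minimum is 22/3 at row 2 (s2 leaves); pivot element 2.
Pivot on row 2; the obj-row RHS becomes 55/3 − (-2)·(22/3) = 33.
Next entering variable (most negative obj-row entry -2): x2.
Ratio test on column x2 — row 1: entry -14/3 ≤ 0; row 2: entry -2/3 ≤ 0; row 3: (11/3)/(5/3) = 11/5. Minimum is 11/5 at row 3 (x1 leaves); pivot element 5/3.
After the second pivot the obj-row RHS is 33 − (-2)·(11/5) = 187/5.

187/5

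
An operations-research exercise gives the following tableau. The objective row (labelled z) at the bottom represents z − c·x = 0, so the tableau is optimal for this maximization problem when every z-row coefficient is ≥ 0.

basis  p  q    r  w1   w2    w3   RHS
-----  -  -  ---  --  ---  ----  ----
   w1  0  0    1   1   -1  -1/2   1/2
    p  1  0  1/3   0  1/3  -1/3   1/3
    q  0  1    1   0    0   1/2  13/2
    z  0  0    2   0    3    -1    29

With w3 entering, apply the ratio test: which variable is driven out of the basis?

Column w3 entries and ratios — w1: -1/2 ≤ 0, skip; p: -1/3 ≤ 0, skip; q: (13/2)/(1/2) = 13.
Smallest ratio is 13 in the row of q, so q leaves.

q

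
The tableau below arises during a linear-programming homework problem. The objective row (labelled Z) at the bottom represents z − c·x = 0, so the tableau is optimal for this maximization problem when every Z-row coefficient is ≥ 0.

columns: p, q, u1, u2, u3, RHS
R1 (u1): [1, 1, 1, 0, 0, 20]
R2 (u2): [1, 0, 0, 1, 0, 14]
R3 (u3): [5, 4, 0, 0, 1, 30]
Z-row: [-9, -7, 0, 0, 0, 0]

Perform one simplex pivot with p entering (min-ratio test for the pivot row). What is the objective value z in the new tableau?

54

Ratio test on column p — row 1: 20/1 = 20; row 2: 14/1 = 14; row 3: 30/5 = 6. Minimum is 6 at row 3 (u3 leaves); pivot element 5.
Pivot on row 3; the Z-row RHS becomes 0 − (-9)·6 = 54.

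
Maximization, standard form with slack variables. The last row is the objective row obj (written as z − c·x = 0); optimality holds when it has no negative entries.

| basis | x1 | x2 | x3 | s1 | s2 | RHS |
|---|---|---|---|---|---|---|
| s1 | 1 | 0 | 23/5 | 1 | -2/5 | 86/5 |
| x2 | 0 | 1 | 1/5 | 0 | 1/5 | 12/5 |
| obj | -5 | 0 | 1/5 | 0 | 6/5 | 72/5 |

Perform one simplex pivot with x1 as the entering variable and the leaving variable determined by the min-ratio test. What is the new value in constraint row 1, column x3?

23/5

Ratio test on column x1 — row 1: (86/5)/1 = 86/5; row 2: entry 0 ≤ 0. Minimum is 86/5 at row 1 (s1 leaves); pivot element 1.
Divide row 1 by 1; eliminate column x1 from the other rows.
In the new row 1, the x3 entry is the old entry divided by the pivot: (23/5)/1 = 23/5.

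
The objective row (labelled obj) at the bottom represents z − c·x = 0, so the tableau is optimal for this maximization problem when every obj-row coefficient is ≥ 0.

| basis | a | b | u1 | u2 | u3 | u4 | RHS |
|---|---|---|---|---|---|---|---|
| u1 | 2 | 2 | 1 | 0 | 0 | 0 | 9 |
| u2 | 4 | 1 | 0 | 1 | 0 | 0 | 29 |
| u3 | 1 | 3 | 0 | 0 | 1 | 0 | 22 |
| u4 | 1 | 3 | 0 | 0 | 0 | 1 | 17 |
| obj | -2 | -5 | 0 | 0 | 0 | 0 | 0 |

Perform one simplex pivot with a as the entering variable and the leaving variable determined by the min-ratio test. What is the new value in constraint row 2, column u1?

Ratio test on column a — row 1: 9/2 = 9/2; row 2: 29/4 = 29/4; row 3: 22/1 = 22; row 4: 17/1 = 17. Minimum is 9/2 at row 1 (u1 leaves); pivot element 2.
Divide row 1 by 2; eliminate column a from the other rows.
Row 2 update in column u1: 0 − 4·(1/2) = -2.

-2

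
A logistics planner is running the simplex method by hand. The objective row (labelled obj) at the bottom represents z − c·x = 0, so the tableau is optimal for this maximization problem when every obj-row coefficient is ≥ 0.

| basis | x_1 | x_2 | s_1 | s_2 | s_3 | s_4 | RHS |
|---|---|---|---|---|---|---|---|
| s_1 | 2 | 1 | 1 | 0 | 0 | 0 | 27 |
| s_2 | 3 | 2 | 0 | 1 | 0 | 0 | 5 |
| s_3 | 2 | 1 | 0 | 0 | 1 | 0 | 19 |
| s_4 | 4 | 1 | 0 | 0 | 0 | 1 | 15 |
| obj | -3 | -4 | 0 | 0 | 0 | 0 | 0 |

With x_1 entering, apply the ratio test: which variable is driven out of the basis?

s_2

Column x_1 entries and ratios — s_1: 27/2 = 27/2; s_2: 5/3 = 5/3; s_3: 19/2 = 19/2; s_4: 15/4 = 15/4.
Smallest ratio is 5/3 in the row of s_2, so s_2 leaves.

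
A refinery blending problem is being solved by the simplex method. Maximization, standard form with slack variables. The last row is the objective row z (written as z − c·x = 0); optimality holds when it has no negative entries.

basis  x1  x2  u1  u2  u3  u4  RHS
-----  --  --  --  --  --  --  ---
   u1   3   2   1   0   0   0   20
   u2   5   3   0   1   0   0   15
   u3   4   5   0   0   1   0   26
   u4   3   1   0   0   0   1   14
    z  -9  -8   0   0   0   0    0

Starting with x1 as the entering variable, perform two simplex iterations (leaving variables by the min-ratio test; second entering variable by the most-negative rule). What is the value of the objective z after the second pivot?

40

Ratio test on column x1 — row 1: 20/3 = 20/3; row 2: 15/5 = 3; row 3: 26/4 = 13/2; row 4: 14/3 = 14/3. Minimum is 3 at row 2 (u2 leaves); pivot element 5.
Pivot on row 2; the z-row RHS becomes 0 − (-9)·3 = 27.
Next entering variable (most negative z-row entry -13/5): x2.
Ratio test on column x2 — row 1: 11/(1/5) = 55; row 2: 3/(3/5) = 5; row 3: 14/(13/5) = 70/13; row 4: entry -4/5 ≤ 0. Minimum is 5 at row 2 (x1 leaves); pivot element 3/5.
After the second pivot the z-row RHS is 27 − (-13/5)·5 = 40.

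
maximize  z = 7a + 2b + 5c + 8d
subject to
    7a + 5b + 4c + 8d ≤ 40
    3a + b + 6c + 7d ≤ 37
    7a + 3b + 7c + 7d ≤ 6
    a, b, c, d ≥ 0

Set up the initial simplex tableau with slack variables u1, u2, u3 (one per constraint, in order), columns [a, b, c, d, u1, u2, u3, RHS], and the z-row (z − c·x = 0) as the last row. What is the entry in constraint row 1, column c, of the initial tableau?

Constraint 1 has coefficient 4 on c.

4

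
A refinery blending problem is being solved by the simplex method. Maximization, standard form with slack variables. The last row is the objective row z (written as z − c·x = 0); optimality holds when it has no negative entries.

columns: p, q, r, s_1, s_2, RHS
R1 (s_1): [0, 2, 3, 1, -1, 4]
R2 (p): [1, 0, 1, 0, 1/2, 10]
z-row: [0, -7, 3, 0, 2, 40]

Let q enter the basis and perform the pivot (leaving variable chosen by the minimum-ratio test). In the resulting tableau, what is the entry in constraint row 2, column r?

Ratio test on column q — row 1: 4/2 = 2; row 2: entry 0 ≤ 0. Minimum is 2 at row 1 (s_1 leaves); pivot element 2.
Divide row 1 by 2; eliminate column q from the other rows.
Row 2 update in column r: 1 − 0·(3/2) = 1.

1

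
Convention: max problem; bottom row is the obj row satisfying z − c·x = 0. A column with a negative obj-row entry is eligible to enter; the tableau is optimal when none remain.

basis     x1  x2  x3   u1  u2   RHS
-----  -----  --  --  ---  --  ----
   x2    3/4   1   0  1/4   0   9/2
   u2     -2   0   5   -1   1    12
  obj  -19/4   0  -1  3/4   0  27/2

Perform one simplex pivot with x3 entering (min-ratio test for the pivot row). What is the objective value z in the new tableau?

Ratio test on column x3 — row 1: entry 0 ≤ 0; row 2: 12/5 = 12/5. Minimum is 12/5 at row 2 (u2 leaves); pivot element 5.
Pivot on row 2; the obj-row RHS becomes 27/2 − (-1)·(12/5) = 159/10.

159/10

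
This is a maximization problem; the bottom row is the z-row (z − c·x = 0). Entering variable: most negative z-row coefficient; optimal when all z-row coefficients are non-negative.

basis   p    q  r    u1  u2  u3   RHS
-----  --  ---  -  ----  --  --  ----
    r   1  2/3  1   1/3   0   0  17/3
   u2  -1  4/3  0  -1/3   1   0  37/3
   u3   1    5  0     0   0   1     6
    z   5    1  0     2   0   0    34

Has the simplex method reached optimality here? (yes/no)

Every z-row coefficient is ≥ 0, so the tableau is optimal.

yes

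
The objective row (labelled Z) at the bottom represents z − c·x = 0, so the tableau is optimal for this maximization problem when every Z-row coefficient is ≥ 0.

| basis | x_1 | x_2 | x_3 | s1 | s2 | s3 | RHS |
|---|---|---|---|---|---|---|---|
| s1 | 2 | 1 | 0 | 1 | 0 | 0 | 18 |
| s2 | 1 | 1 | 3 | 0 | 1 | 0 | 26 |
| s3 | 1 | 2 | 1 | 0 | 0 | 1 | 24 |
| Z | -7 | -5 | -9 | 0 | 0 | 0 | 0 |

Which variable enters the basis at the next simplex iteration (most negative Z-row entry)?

Negative Z-row entries: x_1: -7, x_2: -5, x_3: -9.
The most negative is -9 in column x_3, so x_3 enters.

x_3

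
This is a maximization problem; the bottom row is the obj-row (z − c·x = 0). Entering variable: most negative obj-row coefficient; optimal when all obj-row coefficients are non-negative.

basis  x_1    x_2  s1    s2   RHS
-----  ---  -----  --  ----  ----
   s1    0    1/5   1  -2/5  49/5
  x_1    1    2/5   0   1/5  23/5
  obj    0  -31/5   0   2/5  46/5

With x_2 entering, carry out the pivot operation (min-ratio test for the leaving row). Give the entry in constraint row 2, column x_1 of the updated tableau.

5/2

Ratio test on column x_2 — row 1: (49/5)/(1/5) = 49; row 2: (23/5)/(2/5) = 23/2. Minimum is 23/2 at row 2 (x_1 leaves); pivot element 2/5.
Divide row 2 by 2/5; eliminate column x_2 from the other rows.
In the new row 2, the x_1 entry is the old entry divided by the pivot: 1/(2/5) = 5/2.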